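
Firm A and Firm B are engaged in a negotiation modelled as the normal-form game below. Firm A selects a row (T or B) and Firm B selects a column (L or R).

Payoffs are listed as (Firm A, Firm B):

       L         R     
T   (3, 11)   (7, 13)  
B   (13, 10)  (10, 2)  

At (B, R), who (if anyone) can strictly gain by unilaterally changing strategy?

Firm A at (B, R) earns 10; deviating to T yields 7 — not better.
Firm B earns 2; deviating to L yields 10 — a strict improvement.
Only Firm B has a strictly profitable deviation.

Firm B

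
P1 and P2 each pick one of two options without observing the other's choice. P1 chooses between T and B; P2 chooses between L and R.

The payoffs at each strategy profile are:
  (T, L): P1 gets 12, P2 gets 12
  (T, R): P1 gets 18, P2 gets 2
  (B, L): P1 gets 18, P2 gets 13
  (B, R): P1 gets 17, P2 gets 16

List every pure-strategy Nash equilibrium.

none

(T, L): P1 prefers B (18 > 12) — not an equilibrium.
(T, R): P2 prefers L (12 > 2) — not an equilibrium.
(B, L): P2 prefers R (16 > 13) — not an equilibrium.
(B, R): P1 prefers T (18 > 17) — not an equilibrium.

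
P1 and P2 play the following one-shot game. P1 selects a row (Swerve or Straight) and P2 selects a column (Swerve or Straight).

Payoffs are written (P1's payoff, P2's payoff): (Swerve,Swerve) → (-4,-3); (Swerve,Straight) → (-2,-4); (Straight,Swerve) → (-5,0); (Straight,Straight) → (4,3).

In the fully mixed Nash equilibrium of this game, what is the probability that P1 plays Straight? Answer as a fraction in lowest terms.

1/4

Let x be the probability that P1 plays Swerve. In a completely mixed equilibrium, P2 must be indifferent between Swerve and Straight.
P2's expected payoff from Swerve is −3x; from Straight it is −4x + 3(1−x).
Setting these equal: −3x = −7x + 3, so x = 3/4.
Therefore P1 plays Straight with probability 1 − 3/4 = 1/4.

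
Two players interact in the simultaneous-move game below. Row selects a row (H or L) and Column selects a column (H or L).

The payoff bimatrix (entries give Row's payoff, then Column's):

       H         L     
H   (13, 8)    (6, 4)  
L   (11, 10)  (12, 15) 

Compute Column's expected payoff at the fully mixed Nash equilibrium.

First find x, the probability Row plays H, from Column's indifference between H and L: 8x + 10(1−x) = 4x + 15(1−x), giving x = 5/9.
Since Column is indifferent in equilibrium, Column's expected payoff equals the payoff from either column against (5/9, 4/9). Using H: 8(5/9) + 10(4/9) = 80/9.

80/9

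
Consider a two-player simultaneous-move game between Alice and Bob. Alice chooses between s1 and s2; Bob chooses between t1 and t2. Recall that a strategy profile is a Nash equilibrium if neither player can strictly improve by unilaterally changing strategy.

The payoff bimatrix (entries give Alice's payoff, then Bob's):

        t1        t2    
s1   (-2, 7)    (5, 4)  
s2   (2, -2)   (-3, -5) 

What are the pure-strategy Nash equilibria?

(s2, t1)

(s1, t1): Alice prefers s2 (2 > -2) — not an equilibrium.
(s1, t2): Bob prefers t1 (7 > 4) — not an equilibrium.
(s2, t1): Alice gets 2 ≥ -2 from s1, and Bob gets -2 ≥ -5 from t2 — Nash equilibrium.
(s2, t2): Alice prefers s1 (5 > -3); Bob prefers t1 (-2 > -5) — not an equilibrium.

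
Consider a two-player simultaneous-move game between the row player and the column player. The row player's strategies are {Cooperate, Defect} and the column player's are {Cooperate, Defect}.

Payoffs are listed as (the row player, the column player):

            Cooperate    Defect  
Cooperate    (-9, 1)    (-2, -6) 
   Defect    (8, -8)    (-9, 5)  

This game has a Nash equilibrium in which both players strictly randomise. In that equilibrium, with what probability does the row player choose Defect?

7/20

Let x be the probability that the row player plays Cooperate. In a completely mixed equilibrium, the column player must be indifferent between Cooperate and Defect.
The column player's expected payoff from Cooperate is x − 8(1−x); from Defect it is −6x + 5(1−x).
Setting these equal: 9x − 8 = −11x + 5, so x = 13/20.
Therefore the row player plays Defect with probability 1 − 13/20 = 7/20.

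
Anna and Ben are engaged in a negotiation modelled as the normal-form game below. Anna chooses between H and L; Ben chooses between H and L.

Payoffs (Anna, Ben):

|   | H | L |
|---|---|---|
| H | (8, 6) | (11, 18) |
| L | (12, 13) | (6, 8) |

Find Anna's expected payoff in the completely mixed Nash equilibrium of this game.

First find y, the probability Ben plays H, from Anna's indifference between H and L: 8y + 11(1−y) = 12y + 6(1−y), giving y = 5/9.
Since Anna is indifferent in equilibrium, Anna's expected payoff equals the payoff from either row against (5/9, 4/9). Using H: 8(5/9) + 11(4/9) = 28/3.

28/3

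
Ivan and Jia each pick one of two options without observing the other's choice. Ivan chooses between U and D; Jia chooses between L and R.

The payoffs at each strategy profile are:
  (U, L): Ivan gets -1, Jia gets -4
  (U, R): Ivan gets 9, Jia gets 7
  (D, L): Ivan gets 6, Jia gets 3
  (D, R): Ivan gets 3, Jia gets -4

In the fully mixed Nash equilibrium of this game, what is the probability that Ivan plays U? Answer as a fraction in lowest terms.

7/18

Let r be the probability that Ivan plays U. In a completely mixed equilibrium, Jia must be indifferent between L and R.
Jia's expected payoff from L is −4r + 3(1−r); from R it is 7r − 4(1−r).
Setting these equal: −7r + 3 = 11r − 4, so r = 7/18.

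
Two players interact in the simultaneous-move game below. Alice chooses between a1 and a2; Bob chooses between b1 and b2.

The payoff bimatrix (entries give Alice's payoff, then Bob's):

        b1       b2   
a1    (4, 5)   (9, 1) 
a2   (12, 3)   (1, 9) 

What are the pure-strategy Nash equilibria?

none

(a1, b1): Alice prefers a2 (12 > 4) — not an equilibrium.
(a1, b2): Bob prefers b1 (5 > 1) — not an equilibrium.
(a2, b1): Bob prefers b2 (9 > 3) — not an equilibrium.
(a2, b2): Alice prefers a1 (9 > 1) — not an equilibrium.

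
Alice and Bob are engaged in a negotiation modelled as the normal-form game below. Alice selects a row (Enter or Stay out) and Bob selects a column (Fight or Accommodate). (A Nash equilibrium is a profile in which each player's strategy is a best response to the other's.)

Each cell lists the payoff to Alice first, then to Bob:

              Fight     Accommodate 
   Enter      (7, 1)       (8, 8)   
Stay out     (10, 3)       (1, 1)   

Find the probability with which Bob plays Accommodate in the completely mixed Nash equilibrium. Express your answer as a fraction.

Let c be the probability that Bob plays Fight. In a completely mixed equilibrium, Alice must be indifferent between Enter and Stay out.
Alice's expected payoff from Enter is 7c + 8(1−c); from Stay out it is 10c + (1−c).
Setting these equal: −c + 8 = 9c + 1, so c = 7/10.
Therefore Bob plays Accommodate with probability 1 − 7/10 = 3/10.

3/10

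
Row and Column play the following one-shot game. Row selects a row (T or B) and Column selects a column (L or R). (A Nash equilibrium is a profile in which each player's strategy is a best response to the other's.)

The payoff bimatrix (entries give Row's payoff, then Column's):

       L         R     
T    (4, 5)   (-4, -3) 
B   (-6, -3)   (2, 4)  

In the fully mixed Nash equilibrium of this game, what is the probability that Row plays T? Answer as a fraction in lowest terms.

Let r be the probability that Row plays T. In a completely mixed equilibrium, Column must be indifferent between L and R.
Column's expected payoff from L is 5r − 3(1−r); from R it is −3r + 4(1−r).
Setting these equal: 8r − 3 = −7r + 4, so r = 7/15.

7/15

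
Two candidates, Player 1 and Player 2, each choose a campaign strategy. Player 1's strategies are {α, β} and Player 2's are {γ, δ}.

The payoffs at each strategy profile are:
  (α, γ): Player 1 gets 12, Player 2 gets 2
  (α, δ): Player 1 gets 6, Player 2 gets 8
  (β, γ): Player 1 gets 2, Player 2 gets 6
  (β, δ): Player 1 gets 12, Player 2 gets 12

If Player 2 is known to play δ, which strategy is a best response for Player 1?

β

Against δ, Player 1 earns 6 from α and 12 from β.
So β is the best response.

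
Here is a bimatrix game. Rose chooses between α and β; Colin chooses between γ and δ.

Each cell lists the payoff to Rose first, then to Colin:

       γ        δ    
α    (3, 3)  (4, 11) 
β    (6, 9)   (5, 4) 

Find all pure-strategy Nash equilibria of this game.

(α, γ): Rose prefers β (6 > 3); Colin prefers δ (11 > 3) — not an equilibrium.
(α, δ): Rose prefers β (5 > 4) — not an equilibrium.
(β, γ): Rose gets 6 ≥ 3 from α, and Colin gets 9 ≥ 4 from δ — Nash equilibrium.
(β, δ): Colin prefers γ (9 > 4) — not an equilibrium.

(β, γ)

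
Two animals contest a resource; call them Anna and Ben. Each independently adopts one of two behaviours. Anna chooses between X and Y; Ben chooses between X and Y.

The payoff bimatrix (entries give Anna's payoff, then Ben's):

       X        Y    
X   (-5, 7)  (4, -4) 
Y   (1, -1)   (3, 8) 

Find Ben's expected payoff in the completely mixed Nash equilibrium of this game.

First find p, the probability Anna plays X, from Ben's indifference between X and Y: 7p − (1−p) = −4p + 8(1−p), giving p = 9/20.
Since Ben is indifferent in equilibrium, Ben's expected payoff equals the payoff from either column against (9/20, 11/20). Using X: 7(9/20) − (11/20) = 13/5.

13/5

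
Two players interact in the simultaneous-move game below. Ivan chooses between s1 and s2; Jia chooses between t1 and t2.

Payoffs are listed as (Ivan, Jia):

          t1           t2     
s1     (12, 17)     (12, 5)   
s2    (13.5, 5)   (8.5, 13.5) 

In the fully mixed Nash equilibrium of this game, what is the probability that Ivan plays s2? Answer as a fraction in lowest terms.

Let p be the probability that Ivan plays s1. In a completely mixed equilibrium, Jia must be indifferent between t1 and t2.
Jia's expected payoff from t1 is 17p + 5(1−p); from t2 it is 5p + 13.5(1−p).
Setting these equal: 12p + 5 = −8.5p + 13.5, so p = 17/41.
Therefore Ivan plays s2 with probability 1 − 17/41 = 24/41.

24/41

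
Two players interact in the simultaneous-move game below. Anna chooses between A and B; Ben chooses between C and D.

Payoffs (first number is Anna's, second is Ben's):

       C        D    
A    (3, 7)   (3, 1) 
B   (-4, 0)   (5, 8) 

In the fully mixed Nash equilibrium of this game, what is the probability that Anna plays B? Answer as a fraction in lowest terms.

Let r be the probability that Anna plays A. In a completely mixed equilibrium, Ben must be indifferent between C and D.
Ben's expected payoff from C is 7r; from D it is r + 8(1−r).
Setting these equal: 7r = −7r + 8, so r = 4/7.
Therefore Anna plays B with probability 1 − 4/7 = 3/7.

3/7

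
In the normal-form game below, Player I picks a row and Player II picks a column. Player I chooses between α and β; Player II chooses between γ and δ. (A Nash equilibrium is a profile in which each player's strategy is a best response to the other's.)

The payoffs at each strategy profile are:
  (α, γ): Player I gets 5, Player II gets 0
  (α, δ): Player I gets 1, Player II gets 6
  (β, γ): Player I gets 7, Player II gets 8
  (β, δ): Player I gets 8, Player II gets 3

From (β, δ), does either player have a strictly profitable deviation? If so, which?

Player II

Player I at (β, δ) earns 8; deviating to α yields 1 — not better.
Player II earns 3; deviating to γ yields 8 — a strict improvement.
Only Player II has a strictly profitable deviation.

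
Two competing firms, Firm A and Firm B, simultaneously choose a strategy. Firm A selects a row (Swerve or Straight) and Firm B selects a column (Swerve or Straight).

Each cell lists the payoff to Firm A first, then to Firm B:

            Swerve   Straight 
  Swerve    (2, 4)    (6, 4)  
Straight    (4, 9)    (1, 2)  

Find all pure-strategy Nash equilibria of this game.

(Swerve, Straight) and (Straight, Swerve)

(Swerve, Swerve): Firm A prefers Straight (4 > 2) — not an equilibrium.
(Swerve, Straight): Firm A gets 6 ≥ 1 from Straight, and Firm B gets 4 ≥ 4 from Swerve — Nash equilibrium.
(Straight, Swerve): Firm A gets 4 ≥ 2 from Swerve, and Firm B gets 9 ≥ 2 from Straight — Nash equilibrium.
(Straight, Straight): Firm A prefers Swerve (6 > 1); Firm B prefers Swerve (9 > 2) — not an equilibrium.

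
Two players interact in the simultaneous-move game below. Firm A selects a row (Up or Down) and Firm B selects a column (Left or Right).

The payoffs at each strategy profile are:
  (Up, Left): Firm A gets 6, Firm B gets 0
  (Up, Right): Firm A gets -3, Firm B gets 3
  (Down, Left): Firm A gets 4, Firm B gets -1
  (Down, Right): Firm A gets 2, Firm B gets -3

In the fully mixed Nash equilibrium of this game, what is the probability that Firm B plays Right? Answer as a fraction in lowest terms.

2/7

Let q be the probability that Firm B plays Left. In a completely mixed equilibrium, Firm A must be indifferent between Up and Down.
Firm A's expected payoff from Up is 6q − 3(1−q); from Down it is 4q + 2(1−q).
Setting these equal: 9q − 3 = 2q + 2, so q = 5/7.
Therefore Firm B plays Right with probability 1 − 5/7 = 2/7.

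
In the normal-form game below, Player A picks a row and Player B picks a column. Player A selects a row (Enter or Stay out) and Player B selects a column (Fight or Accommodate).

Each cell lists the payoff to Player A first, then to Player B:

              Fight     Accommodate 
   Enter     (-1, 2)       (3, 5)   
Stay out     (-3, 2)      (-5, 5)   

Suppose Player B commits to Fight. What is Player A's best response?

Against Fight, Player A earns -1 from Enter and -3 from Stay out.
So Enter is the best response.

Enter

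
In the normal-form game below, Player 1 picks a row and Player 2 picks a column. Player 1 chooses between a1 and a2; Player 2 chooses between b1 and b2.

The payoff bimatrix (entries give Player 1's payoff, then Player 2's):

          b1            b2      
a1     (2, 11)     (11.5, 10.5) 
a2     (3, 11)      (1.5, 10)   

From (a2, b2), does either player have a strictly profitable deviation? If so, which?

Player 1 at (a2, b2) earns 1.5; deviating to a1 yields 11.5 — a strict improvement.
Player 2 earns 10; deviating to b1 yields 11 — a strict improvement.
Both Player 1 and Player 2 have strictly profitable deviations.

Both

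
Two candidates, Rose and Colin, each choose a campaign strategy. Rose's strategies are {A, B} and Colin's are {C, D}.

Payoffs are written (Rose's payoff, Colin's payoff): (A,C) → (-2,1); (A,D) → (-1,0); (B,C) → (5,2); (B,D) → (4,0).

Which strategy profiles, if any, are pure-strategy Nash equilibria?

(B, C)

(A, C): Rose prefers B (5 > -2) — not an equilibrium.
(A, D): Rose prefers B (4 > -1); Colin prefers C (1 > 0) — not an equilibrium.
(B, C): Rose gets 5 ≥ -2 from A, and Colin gets 2 ≥ 0 from D — Nash equilibrium.
(B, D): Colin prefers C (2 > 0) — not an equilibrium.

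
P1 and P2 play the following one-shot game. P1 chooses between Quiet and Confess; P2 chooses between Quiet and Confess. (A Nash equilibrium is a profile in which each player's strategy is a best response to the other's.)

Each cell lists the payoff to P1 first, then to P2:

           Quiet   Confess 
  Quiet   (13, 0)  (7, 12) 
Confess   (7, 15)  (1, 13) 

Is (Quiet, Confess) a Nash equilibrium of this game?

Yes

At (Quiet, Confess), P1 earns 7; switching to Confess would give 1, so P1 has no profitable deviation.
P2 earns 12; switching to Quiet would give 0, so P2 has no profitable deviation.
Neither player can gain by a unilateral deviation, so this profile is a Nash equilibrium.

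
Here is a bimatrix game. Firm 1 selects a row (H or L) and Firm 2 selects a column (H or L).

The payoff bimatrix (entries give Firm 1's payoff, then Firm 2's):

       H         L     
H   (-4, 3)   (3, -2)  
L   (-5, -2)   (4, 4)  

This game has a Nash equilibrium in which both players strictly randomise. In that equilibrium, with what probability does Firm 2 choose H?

Let y be the probability that Firm 2 plays H. In a completely mixed equilibrium, Firm 1 must be indifferent between H and L.
Firm 1's expected payoff from H is −4y + 3(1−y); from L it is −5y + 4(1−y).
Setting these equal: −7y + 3 = −9y + 4, so y = 1/2.

1/2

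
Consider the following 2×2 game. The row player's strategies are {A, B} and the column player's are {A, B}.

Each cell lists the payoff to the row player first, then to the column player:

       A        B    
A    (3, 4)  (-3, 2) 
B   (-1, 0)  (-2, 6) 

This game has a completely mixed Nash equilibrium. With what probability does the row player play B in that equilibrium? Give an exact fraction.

Let x be the probability that the row player plays A. In a completely mixed equilibrium, the column player must be indifferent between A and B.
The column player's expected payoff from A is 4x; from B it is 2x + 6(1−x).
Setting these equal: 4x = −4x + 6, so x = 3/4.
Therefore the row player plays B with probability 1 − 3/4 = 1/4.

1/4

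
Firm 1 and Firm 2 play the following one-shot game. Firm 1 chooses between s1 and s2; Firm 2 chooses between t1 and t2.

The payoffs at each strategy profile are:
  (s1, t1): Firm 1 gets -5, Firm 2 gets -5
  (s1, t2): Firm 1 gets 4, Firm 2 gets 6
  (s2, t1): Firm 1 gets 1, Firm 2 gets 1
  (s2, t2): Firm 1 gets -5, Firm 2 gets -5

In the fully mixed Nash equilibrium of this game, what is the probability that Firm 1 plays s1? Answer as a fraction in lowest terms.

Let r be the probability that Firm 1 plays s1. In a completely mixed equilibrium, Firm 2 must be indifferent between t1 and t2.
Firm 2's expected payoff from t1 is −5r + (1−r); from t2 it is 6r − 5(1−r).
Setting these equal: −6r + 1 = 11r − 5, so r = 6/17.

6/17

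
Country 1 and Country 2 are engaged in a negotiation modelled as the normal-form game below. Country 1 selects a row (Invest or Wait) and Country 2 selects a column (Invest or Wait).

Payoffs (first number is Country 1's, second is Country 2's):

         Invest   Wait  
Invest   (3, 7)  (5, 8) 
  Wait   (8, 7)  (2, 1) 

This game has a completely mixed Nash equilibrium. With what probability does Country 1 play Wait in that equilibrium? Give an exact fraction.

Let p be the probability that Country 1 plays Invest. In a completely mixed equilibrium, Country 2 must be indifferent between Invest and Wait.
Country 2's expected payoff from Invest is 7p + 7(1−p); from Wait it is 8p + (1−p).
Setting these equal: 7 = 7p + 1, so p = 6/7.
Therefore Country 1 plays Wait with probability 1 − 6/7 = 1/7.

1/7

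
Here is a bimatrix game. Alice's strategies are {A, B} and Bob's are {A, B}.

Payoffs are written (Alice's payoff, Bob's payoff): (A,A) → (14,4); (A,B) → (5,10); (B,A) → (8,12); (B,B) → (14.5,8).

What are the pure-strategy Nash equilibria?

(A, A): Bob prefers B (10 > 4) — not an equilibrium.
(A, B): Alice prefers B (14.5 > 5) — not an equilibrium.
(B, A): Alice prefers A (14 > 8) — not an equilibrium.
(B, B): Bob prefers A (12 > 8) — not an equilibrium.

none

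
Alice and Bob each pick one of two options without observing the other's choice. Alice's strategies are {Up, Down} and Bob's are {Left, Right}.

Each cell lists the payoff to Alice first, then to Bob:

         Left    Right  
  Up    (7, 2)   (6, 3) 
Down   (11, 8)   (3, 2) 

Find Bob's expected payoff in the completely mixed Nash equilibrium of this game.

20/7

First find x, the probability Alice plays Up, from Bob's indifference between Left and Right: 2x + 8(1−x) = 3x + 2(1−x), giving x = 6/7.
Since Bob is indifferent in equilibrium, Bob's expected payoff equals the payoff from either column against (6/7, 1/7). Using Left: 2(6/7) + 8(1/7) = 20/7.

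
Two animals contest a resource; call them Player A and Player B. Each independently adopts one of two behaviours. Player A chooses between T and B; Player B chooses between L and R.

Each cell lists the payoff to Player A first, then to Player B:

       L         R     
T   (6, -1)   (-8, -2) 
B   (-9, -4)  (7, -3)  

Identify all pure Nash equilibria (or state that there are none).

(T, L) and (B, R)

(T, L): Player A gets 6 ≥ -9 from B, and Player B gets -1 ≥ -2 from R — Nash equilibrium.
(T, R): Player A prefers B (7 > -8); Player B prefers L (-1 > -2) — not an equilibrium.
(B, L): Player A prefers T (6 > -9); Player B prefers R (-3 > -4) — not an equilibrium.
(B, R): Player A gets 7 ≥ -8 from T, and Player B gets -3 ≥ -4 from L — Nash equilibrium.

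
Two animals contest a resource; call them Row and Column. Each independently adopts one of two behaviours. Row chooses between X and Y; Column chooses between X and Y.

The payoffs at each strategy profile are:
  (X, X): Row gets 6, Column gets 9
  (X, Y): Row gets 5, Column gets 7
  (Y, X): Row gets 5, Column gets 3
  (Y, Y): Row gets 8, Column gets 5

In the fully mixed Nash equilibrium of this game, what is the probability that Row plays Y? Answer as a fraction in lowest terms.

1/2

Let p be the probability that Row plays X. In a completely mixed equilibrium, Column must be indifferent between X and Y.
Column's expected payoff from X is 9p + 3(1−p); from Y it is 7p + 5(1−p).
Setting these equal: 6p + 3 = 2p + 5, so p = 1/2.
Therefore Row plays Y with probability 1 − 1/2 = 1/2.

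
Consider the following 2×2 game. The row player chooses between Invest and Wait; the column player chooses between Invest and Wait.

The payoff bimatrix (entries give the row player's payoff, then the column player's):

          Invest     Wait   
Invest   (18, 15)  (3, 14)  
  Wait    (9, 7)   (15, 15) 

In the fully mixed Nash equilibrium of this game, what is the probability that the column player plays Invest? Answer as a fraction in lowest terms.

Let c be the probability that the column player plays Invest. In a completely mixed equilibrium, the row player must be indifferent between Invest and Wait.
The row player's expected payoff from Invest is 18c + 3(1−c); from Wait it is 9c + 15(1−c).
Setting these equal: 15c + 3 = −6c + 15, so c = 4/7.

4/7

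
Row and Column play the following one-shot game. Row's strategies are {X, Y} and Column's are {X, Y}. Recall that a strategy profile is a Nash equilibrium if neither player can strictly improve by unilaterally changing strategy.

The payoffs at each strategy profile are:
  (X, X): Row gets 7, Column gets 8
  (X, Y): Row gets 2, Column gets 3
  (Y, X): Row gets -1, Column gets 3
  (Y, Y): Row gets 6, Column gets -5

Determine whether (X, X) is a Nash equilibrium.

Yes

At (X, X), Row earns 7; switching to Y would give -1, so Row has no profitable deviation.
Column earns 8; switching to Y would give 3, so Column has no profitable deviation.
Neither player can gain by a unilateral deviation, so this profile is a Nash equilibrium.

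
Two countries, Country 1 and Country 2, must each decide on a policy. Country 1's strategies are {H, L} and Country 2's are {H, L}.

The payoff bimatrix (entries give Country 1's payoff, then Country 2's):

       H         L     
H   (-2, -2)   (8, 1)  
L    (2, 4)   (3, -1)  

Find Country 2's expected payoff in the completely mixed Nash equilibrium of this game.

First find x, the probability Country 1 plays H, from Country 2's indifference between H and L: −2x + 4(1−x) = x − (1−x), giving x = 5/8.
Since Country 2 is indifferent in equilibrium, Country 2's expected payoff equals the payoff from either column against (5/8, 3/8). Using H: −2(5/8) + 4(3/8) = 1/4.

1/4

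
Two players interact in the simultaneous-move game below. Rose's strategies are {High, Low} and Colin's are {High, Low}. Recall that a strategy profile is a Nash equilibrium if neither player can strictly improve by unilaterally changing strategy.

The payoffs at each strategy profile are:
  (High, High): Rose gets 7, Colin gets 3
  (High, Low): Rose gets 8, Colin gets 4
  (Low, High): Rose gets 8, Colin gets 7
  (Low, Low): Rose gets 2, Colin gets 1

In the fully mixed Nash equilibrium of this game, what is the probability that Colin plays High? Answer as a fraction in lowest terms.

Let q be the probability that Colin plays High. In a completely mixed equilibrium, Rose must be indifferent between High and Low.
Rose's expected payoff from High is 7q + 8(1−q); from Low it is 8q + 2(1−q).
Setting these equal: −q + 8 = 6q + 2, so q = 6/7.

6/7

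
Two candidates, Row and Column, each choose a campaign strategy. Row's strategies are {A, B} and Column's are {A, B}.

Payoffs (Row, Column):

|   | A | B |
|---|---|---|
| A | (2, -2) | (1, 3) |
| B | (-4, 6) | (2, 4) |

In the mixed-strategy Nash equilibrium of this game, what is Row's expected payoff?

8/7

First find y, the probability Column plays A, from Row's indifference between A and B: 2y + (1−y) = −4y + 2(1−y), giving y = 1/7.
Since Row is indifferent in equilibrium, Row's expected payoff equals the payoff from either row against (1/7, 6/7). Using A: 2(1/7) + (6/7) = 8/7.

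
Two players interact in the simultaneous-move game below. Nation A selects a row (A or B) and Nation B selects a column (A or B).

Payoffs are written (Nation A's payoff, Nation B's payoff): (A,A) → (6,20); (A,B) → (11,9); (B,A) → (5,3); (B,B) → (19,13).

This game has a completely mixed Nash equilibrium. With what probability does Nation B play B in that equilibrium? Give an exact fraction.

Let q be the probability that Nation B plays A. In a completely mixed equilibrium, Nation A must be indifferent between A and B.
Nation A's expected payoff from A is 6q + 11(1−q); from B it is 5q + 19(1−q).
Setting these equal: −5q + 11 = −14q + 19, so q = 8/9.
Therefore Nation B plays B with probability 1 − 8/9 = 1/9.

1/9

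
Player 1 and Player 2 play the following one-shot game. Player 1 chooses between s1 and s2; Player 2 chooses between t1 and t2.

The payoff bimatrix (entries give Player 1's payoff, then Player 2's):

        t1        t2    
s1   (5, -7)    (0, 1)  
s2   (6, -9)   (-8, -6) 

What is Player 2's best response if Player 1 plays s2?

t2

Against s2, Player 2 earns -9 from t1 and -6 from t2.
So t2 is the best response.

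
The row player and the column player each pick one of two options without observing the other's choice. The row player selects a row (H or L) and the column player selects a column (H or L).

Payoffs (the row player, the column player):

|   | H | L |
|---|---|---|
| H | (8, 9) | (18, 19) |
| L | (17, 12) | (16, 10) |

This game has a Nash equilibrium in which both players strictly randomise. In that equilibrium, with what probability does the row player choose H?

Let p be the probability that the row player plays H. In a completely mixed equilibrium, the column player must be indifferent between H and L.
The column player's expected payoff from H is 9p + 12(1−p); from L it is 19p + 10(1−p).
Setting these equal: −3p + 12 = 9p + 10, so p = 1/6.

1/6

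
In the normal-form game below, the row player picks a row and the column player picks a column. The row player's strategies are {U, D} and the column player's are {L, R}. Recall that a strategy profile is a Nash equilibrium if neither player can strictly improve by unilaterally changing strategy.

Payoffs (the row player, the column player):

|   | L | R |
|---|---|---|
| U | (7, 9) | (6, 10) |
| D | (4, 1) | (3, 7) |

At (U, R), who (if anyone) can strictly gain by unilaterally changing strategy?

The row player at (U, R) earns 6; deviating to D yields 3 — not better.
The column player earns 10; deviating to L yields 9 — not better.
Neither player can strictly improve; the profile is a Nash equilibrium.

Neither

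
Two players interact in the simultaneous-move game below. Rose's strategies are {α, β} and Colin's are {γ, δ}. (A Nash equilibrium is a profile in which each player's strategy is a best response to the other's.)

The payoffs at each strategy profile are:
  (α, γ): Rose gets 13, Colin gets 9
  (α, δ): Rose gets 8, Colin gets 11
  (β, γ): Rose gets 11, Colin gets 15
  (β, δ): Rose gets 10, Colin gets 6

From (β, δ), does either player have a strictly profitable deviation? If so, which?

Colin

Rose at (β, δ) earns 10; deviating to α yields 8 — not better.
Colin earns 6; deviating to γ yields 15 — a strict improvement.
Only Colin has a strictly profitable deviation.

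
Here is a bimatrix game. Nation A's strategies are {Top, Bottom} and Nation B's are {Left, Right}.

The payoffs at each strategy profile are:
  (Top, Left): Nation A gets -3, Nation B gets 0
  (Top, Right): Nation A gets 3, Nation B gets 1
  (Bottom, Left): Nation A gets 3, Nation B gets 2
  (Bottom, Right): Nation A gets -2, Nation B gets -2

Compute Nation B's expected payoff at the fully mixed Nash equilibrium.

2/5

First find x, the probability Nation A plays Top, from Nation B's indifference between Left and Right: 2(1−x) = x − 2(1−x), giving x = 4/5.
Since Nation B is indifferent in equilibrium, Nation B's expected payoff equals the payoff from either column against (4/5, 1/5). Using Left: 2(1/5) = 2/5.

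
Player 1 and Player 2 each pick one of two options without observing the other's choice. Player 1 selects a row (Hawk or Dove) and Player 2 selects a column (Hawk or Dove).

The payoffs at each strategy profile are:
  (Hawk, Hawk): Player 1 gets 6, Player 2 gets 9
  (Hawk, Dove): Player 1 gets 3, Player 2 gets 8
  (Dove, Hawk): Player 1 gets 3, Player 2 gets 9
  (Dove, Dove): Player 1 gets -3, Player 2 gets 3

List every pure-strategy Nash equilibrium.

(Hawk, Hawk)

(Hawk, Hawk): Player 1 gets 6 ≥ 3 from Dove, and Player 2 gets 9 ≥ 8 from Dove — Nash equilibrium.
(Hawk, Dove): Player 2 prefers Hawk (9 > 8) — not an equilibrium.
(Dove, Hawk): Player 1 prefers Hawk (6 > 3) — not an equilibrium.
(Dove, Dove): Player 1 prefers Hawk (3 > -3); Player 2 prefers Hawk (9 > 3) — not an equilibrium.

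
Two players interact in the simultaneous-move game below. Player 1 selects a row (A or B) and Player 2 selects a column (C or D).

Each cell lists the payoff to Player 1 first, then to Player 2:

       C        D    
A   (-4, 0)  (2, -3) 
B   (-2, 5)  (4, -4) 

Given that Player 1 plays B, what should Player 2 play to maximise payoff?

C

Against B, Player 2 earns 5 from C and -4 from D.
So C is the best response.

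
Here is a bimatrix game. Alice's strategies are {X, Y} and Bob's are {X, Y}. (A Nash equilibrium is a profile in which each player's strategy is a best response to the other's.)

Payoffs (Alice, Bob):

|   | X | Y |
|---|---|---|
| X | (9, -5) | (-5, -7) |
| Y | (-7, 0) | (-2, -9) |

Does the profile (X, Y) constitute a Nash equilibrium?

No

At (X, Y), Alice earns -5; switching to Y would give -2, so Alice would deviate.
Bob earns -7; switching to X would give -5, so Bob would deviate.
Since at least one player can profitably deviate, this is not a Nash equilibrium.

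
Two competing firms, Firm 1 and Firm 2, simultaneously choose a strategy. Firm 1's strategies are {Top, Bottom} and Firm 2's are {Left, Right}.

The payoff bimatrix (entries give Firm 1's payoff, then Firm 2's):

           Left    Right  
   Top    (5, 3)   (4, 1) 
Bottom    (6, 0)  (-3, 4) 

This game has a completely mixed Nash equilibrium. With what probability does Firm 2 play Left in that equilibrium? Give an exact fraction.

7/8

Let q be the probability that Firm 2 plays Left. In a completely mixed equilibrium, Firm 1 must be indifferent between Top and Bottom.
Firm 1's expected payoff from Top is 5q + 4(1−q); from Bottom it is 6q − 3(1−q).
Setting these equal: q + 4 = 9q − 3, so q = 7/8.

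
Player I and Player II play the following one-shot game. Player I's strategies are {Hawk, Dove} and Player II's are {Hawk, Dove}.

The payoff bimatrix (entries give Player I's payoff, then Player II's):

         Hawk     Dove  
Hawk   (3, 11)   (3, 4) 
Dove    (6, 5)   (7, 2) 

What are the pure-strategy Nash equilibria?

(Hawk, Hawk): Player I prefers Dove (6 > 3) — not an equilibrium.
(Hawk, Dove): Player I prefers Dove (7 > 3); Player II prefers Hawk (11 > 4) — not an equilibrium.
(Dove, Hawk): Player I gets 6 ≥ 3 from Hawk, and Player II gets 5 ≥ 2 from Dove — Nash equilibrium.
(Dove, Dove): Player II prefers Hawk (5 > 2) — not an equilibrium.

(Dove, Hawk)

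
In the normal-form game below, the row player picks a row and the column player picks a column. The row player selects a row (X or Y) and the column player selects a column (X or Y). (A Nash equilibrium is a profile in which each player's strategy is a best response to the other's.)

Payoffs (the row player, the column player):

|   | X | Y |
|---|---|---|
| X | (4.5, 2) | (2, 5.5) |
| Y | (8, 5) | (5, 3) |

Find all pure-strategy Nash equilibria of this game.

(X, X): the row player prefers Y (8 > 4.5); the column player prefers Y (5.5 > 2) — not an equilibrium.
(X, Y): the row player prefers Y (5 > 2) — not an equilibrium.
(Y, X): the row player gets 8 ≥ 4.5 from X, and the column player gets 5 ≥ 3 from Y — Nash equilibrium.
(Y, Y): the column player prefers X (5 > 3) — not an equilibrium.

(Y, X)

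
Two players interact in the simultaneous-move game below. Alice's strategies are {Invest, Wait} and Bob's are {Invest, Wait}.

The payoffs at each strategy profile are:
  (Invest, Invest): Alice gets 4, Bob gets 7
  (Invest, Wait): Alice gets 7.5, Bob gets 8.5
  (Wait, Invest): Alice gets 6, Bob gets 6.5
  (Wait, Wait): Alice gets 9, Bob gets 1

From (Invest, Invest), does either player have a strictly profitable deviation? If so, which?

Alice at (Invest, Invest) earns 4; deviating to Wait yields 6 — a strict improvement.
Bob earns 7; deviating to Wait yields 8.5 — a strict improvement.
Both Alice and Bob have strictly profitable deviations.

Both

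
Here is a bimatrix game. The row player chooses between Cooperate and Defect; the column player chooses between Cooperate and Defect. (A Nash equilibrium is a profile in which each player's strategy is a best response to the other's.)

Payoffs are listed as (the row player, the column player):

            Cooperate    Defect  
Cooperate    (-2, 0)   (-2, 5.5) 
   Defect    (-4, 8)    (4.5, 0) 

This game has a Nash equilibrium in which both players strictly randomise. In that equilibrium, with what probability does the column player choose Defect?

Let y be the probability that the column player plays Cooperate. In a completely mixed equilibrium, the row player must be indifferent between Cooperate and Defect.
The row player's expected payoff from Cooperate is −2y − 2(1−y); from Defect it is −4y + 4.5(1−y).
Setting these equal: -2 = −8.5y + 4.5, so y = 13/17.
Therefore the column player plays Defect with probability 1 − 13/17 = 4/17.

4/17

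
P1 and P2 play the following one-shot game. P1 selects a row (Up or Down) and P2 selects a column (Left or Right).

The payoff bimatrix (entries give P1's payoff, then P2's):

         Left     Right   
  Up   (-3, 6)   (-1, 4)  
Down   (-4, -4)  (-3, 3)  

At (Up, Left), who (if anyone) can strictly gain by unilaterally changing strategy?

P1 at (Up, Left) earns -3; deviating to Down yields -4 — not better.
P2 earns 6; deviating to Right yields 4 — not better.
Neither player can strictly improve; the profile is a Nash equilibrium.

Neither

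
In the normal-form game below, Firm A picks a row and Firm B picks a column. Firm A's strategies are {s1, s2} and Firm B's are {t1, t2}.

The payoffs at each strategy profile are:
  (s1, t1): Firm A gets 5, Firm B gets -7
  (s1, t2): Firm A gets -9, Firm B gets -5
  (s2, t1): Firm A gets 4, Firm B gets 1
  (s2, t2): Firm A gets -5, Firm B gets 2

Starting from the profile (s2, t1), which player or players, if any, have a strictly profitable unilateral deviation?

Firm A at (s2, t1) earns 4; deviating to s1 yields 5 — a strict improvement.
Firm B earns 1; deviating to t2 yields 2 — a strict improvement.
Both Firm A and Firm B have strictly profitable deviations.

Both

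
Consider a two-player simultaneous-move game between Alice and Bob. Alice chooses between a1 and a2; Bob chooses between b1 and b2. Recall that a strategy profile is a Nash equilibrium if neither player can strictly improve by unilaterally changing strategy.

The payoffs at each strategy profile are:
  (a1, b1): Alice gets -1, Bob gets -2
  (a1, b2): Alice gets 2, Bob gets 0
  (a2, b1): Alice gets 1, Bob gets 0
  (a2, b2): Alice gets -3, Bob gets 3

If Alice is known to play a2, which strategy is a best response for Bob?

b2

Against a2, Bob earns 0 from b1 and 3 from b2.
So b2 is the best response.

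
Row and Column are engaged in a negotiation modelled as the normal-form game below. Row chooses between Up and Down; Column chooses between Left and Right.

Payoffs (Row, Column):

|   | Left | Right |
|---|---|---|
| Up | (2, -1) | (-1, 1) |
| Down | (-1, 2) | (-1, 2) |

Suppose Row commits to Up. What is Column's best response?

Right

Against Up, Column earns -1 from Left and 1 from Right.
So Right is the best response.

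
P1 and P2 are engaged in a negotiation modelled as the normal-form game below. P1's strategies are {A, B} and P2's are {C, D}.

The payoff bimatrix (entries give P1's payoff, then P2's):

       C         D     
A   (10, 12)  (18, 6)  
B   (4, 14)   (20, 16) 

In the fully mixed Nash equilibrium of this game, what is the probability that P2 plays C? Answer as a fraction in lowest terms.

1/4

Let c be the probability that P2 plays C. In a completely mixed equilibrium, P1 must be indifferent between A and B.
P1's expected payoff from A is 10c + 18(1−c); from B it is 4c + 20(1−c).
Setting these equal: −8c + 18 = −16c + 20, so c = 1/4.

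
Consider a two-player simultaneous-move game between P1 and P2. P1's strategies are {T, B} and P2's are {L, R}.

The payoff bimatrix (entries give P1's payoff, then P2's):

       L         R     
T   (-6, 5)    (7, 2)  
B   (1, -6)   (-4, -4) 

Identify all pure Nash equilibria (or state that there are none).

none

(T, L): P1 prefers B (1 > -6) — not an equilibrium.
(T, R): P2 prefers L (5 > 2) — not an equilibrium.
(B, L): P2 prefers R (-4 > -6) — not an equilibrium.
(B, R): P1 prefers T (7 > -4) — not an equilibrium.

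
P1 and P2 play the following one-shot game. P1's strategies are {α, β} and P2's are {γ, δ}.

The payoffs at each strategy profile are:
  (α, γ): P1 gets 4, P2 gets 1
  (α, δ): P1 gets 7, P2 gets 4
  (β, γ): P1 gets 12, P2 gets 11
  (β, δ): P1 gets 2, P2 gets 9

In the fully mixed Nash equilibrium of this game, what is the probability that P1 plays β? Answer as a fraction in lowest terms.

3/5

Let x be the probability that P1 plays α. In a completely mixed equilibrium, P2 must be indifferent between γ and δ.
P2's expected payoff from γ is x + 11(1−x); from δ it is 4x + 9(1−x).
Setting these equal: −10x + 11 = −5x + 9, so x = 2/5.
Therefore P1 plays β with probability 1 − 2/5 = 3/5.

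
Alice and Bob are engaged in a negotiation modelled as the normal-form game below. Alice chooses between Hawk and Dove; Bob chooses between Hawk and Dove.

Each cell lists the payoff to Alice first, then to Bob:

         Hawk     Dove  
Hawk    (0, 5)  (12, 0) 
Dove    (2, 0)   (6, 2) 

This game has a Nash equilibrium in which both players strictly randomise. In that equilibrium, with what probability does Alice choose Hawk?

2/7

Let r be the probability that Alice plays Hawk. In a completely mixed equilibrium, Bob must be indifferent between Hawk and Dove.
Bob's expected payoff from Hawk is 5r; from Dove it is 2(1−r).
Setting these equal: 5r = −2r + 2, so r = 2/7.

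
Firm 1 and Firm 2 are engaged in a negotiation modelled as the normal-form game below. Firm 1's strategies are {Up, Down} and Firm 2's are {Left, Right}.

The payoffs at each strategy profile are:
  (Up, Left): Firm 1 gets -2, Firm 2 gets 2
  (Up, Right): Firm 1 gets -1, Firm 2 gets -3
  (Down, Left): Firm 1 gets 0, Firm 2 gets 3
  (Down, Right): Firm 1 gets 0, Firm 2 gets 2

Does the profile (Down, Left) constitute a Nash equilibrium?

Yes

At (Down, Left), Firm 1 earns 0; switching to Up would give -2, so Firm 1 has no profitable deviation.
Firm 2 earns 3; switching to Right would give 2, so Firm 2 has no profitable deviation.
Neither player can gain by a unilateral deviation, so this profile is a Nash equilibrium.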